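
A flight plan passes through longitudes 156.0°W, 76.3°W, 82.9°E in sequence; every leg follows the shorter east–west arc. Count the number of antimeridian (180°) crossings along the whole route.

0

Leg 1: -156.0° → -76.3°, shortest Δλ = 79.7° (east) — does not cross 180°.
Leg 2: -76.3° → +82.9°, shortest Δλ = 159.2° (east) — does not cross 180°.
Total crossings: 0.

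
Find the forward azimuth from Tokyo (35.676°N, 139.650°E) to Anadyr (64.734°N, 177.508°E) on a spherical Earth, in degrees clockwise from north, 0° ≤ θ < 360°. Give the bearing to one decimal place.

26.0°

Δλ = 177.508 − 139.650 = 37.858°.
θ = atan2( sin Δλ · cos φ₂ , cos φ₁ · sin φ₂ − sin φ₁ · cos φ₂ · cos Δλ )
  = atan2(0.26194, 0.53808) = 25.957° → normalised to [0°, 360°): 25.957°.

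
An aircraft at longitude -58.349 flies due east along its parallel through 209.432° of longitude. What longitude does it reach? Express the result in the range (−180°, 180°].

Start at -58.349°; shift +209.432° → +151.083°.
+151.083° already lies in (−180°, 180°].

+151.083°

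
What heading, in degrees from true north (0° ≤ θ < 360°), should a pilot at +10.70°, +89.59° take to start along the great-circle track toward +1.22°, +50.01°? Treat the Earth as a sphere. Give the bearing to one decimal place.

259.1°

Δλ = 50.01 − 89.59 = -39.58°.
θ = atan2( sin Δλ · cos φ₂ , cos φ₁ · sin φ₂ − sin φ₁ · cos φ₂ · cos Δλ )
  = atan2(-0.63701, -0.12215) = -100.855° → normalised to [0°, 360°): 259.145°.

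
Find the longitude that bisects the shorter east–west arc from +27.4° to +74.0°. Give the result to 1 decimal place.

+50.7°

Signed shortest Δλ from +27.4° to +74.0° is +46.6°.
Midpoint longitude = +27.4° + (+46.6°)/2 = +27.4° + 23.3° = +50.7°.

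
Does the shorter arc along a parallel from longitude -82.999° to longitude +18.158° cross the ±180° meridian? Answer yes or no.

No

Signed shortest Δλ = ((18.158 − -82.999 + 180) mod 360) − 180 = 101.157°.
Going east by 101.157° from -82.999° reaches +18.158° without touching 180°.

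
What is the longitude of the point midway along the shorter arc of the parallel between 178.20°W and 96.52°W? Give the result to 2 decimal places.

137.36°W

Signed shortest Δλ from -178.20° to -96.52° is +81.68°.
Midpoint longitude = -178.20° + (+81.68°)/2 = -178.20° + 40.84° = -137.36°.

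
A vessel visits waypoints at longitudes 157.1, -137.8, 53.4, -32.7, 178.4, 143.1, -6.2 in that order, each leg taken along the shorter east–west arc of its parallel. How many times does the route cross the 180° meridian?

Leg 1: +157.1° → -137.8°, shortest Δλ = 65.1° (east) — crosses 180°.
Leg 2: -137.8° → +53.4°, shortest Δλ = -168.8° (west) — crosses 180°.
Leg 3: +53.4° → -32.7°, shortest Δλ = -86.1° (west) — does not cross 180°.
Leg 4: -32.7° → +178.4°, shortest Δλ = -148.9° (west) — crosses 180°.
Leg 5: +178.4° → +143.1°, shortest Δλ = -35.3° (west) — does not cross 180°.
Leg 6: +143.1° → -6.2°, shortest Δλ = -149.3° (west) — does not cross 180°.
Total crossings: 3.

3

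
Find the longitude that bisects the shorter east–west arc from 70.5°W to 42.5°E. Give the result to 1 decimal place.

14.0°W

Signed shortest Δλ from -70.5° to +42.5° is +113.0°.
Midpoint longitude = -70.5° + (+113.0°)/2 = -70.5° + 56.5° = -14.0°.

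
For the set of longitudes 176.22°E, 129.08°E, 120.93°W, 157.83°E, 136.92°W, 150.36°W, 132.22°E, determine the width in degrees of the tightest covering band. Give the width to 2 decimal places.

109.99°

Sort the longitudes: -150.36°, -136.92°, -120.93°, +129.08°, +132.22°, +157.83°, +176.22°.
Eastward gaps between consecutive values (wrapping around): 13.44°, 15.99°, 250.01°, 3.14°, 25.61°, 18.39°, 33.42°.
Largest gap = 250.01° ⇒ minimal covering band is its complement: 360° − 250.01° = 109.99°.
Band runs from +129.08° eastward to -120.93°, crossing the antimeridian.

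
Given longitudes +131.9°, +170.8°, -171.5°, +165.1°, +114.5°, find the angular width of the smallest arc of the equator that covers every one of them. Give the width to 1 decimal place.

74.0°

Sort the longitudes: -171.5°, +114.5°, +131.9°, +165.1°, +170.8°.
Eastward gaps between consecutive values (wrapping around): 286.0°, 17.4°, 33.2°, 5.7°, 17.7°.
Largest gap = 286.0° ⇒ minimal covering band is its complement: 360° − 286.0° = 74.0°.
Band runs from +114.5° eastward to -171.5°, crossing the antimeridian.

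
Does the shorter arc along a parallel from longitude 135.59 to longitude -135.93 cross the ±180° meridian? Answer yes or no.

Naïve |-135.93 − 135.59| = 271.52° > 180°, so the shorter arc goes the other way round — across 180°.
Signed shortest Δλ = ((-135.93 − 135.59 + 180) mod 360) − 180 = 88.48°.
Going east by 88.48° from +135.59° passes through 180° before reaching -135.93°.

Yes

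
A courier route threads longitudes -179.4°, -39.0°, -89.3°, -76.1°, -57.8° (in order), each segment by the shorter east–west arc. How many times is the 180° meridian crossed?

Leg 1: -179.4° → -39.0°, shortest Δλ = 140.4° (east) — does not cross 180°.
Leg 2: -39.0° → -89.3°, shortest Δλ = -50.3° (west) — does not cross 180°.
Leg 3: -89.3° → -76.1°, shortest Δλ = 13.2° (east) — does not cross 180°.
Leg 4: -76.1° → -57.8°, shortest Δλ = 18.3° (east) — does not cross 180°.
Total crossings: 0.

0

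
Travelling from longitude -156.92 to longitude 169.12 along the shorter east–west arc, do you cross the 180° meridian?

Naïve |169.12 − -156.92| = 326.04° > 180°, so the shorter arc goes the other way round — across 180°.
Signed shortest Δλ = ((169.12 − -156.92 + 180) mod 360) − 180 = -33.96°.
Going west by 33.96° from -156.92° passes through 180° before reaching +169.12°.

Yes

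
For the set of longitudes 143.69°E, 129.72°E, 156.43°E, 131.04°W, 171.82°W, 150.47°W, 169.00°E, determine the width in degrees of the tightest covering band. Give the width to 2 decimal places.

99.24°

Sort the longitudes: -171.82°, -150.47°, -131.04°, +129.72°, +143.69°, +156.43°, +169.00°.
Eastward gaps between consecutive values (wrapping around): 21.35°, 19.43°, 260.76°, 13.97°, 12.74°, 12.57°, 19.18°.
Largest gap = 260.76° ⇒ minimal covering band is its complement: 360° − 260.76° = 99.24°.
Band runs from +129.72° eastward to -131.04°, crossing the antimeridian.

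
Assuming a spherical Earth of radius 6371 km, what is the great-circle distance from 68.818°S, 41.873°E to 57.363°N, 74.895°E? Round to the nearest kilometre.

14283 km

Δλ = 74.895 − 41.873 = 33.022°.
Δφ = 57.363 − -68.818 = 126.181°.
a = sin²(Δφ/2) + cos φ₁ · cos φ₂ · sin²(Δλ/2) = 0.810909.
c = 2·atan2(√a, √(1−a)) = 2.24186 rad → d = 6371·c ≈ 14282.87 km.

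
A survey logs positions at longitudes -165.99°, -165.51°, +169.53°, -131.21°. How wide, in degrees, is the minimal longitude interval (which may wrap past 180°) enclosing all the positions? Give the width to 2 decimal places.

Sort the longitudes: -165.99°, -165.51°, -131.21°, +169.53°.
Eastward gaps between consecutive values (wrapping around): 0.48°, 34.30°, 300.74°, 24.48°.
Largest gap = 300.74° ⇒ minimal covering band is its complement: 360° − 300.74° = 59.26°.
Band runs from +169.53° eastward to -131.21°, crossing the antimeridian.

59.26°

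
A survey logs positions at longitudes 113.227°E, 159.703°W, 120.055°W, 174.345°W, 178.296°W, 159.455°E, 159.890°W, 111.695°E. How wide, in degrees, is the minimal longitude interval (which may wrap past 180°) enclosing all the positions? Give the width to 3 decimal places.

128.250°

Sort the longitudes: -178.296°, -174.345°, -159.890°, -159.703°, -120.055°, +111.695°, +113.227°, +159.455°.
Eastward gaps between consecutive values (wrapping around): 3.951°, 14.455°, 0.187°, 39.648°, 231.750°, 1.532°, 46.228°, 22.249°.
Largest gap = 231.750° ⇒ minimal covering band is its complement: 360° − 231.750° = 128.250°.
Band runs from +111.695° eastward to -120.055°, crossing the antimeridian.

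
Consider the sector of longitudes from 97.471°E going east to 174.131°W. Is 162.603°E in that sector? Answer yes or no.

Band width going east from +97.471° to -174.131°: ((-174.131 − 97.471) mod 360) = 88.398°.
Offset of +162.603° east of the west edge: ((162.603 − 97.471) mod 360) = 65.132°.
65.132° ≤ 88.398° ⇒ inside.

Yes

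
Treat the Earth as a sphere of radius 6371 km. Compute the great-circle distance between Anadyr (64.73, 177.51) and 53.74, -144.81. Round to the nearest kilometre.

Δλ = -144.81 − 177.51 = -322.32°; wrapped into (−180°, 180°]: 37.68°.
Δφ = 53.74 − 64.73 = -10.99°.
a = sin²(Δφ/2) + cos φ₁ · cos φ₂ · sin²(Δλ/2) = 0.035499.
c = 2·atan2(√a, √(1−a)) = 0.37909 rad → d = 6371·c ≈ 2415.17 km.

2415 km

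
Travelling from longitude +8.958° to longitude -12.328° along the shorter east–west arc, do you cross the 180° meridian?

Signed shortest Δλ = ((-12.328 − 8.958 + 180) mod 360) − 180 = -21.286°.
Going west by 21.286° from +8.958° reaches -12.328° without touching 180°.

No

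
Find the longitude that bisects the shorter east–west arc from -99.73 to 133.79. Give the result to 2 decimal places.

Signed shortest Δλ from -99.73° to +133.79° is -126.48°.
Midpoint longitude = -99.73° + (-126.48°)/2 = -99.73° − 63.24° = -162.97°.
(The naïve average (-99.73 + +133.79)/2 = 17.03° is on the wrong side of the globe.)

-162.97°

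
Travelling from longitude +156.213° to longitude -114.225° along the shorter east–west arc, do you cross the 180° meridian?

Yes

Naïve |-114.225 − 156.213| = 270.438° > 180°, so the shorter arc goes the other way round — across 180°.
Signed shortest Δλ = ((-114.225 − 156.213 + 180) mod 360) − 180 = 89.562°.
Going east by 89.562° from +156.213° passes through 180° before reaching -114.225°.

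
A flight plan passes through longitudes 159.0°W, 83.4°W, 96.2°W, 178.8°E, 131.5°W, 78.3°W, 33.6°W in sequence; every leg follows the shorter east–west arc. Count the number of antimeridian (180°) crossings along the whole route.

Leg 1: -159.0° → -83.4°, shortest Δλ = 75.6° (east) — does not cross 180°.
Leg 2: -83.4° → -96.2°, shortest Δλ = -12.8° (west) — does not cross 180°.
Leg 3: -96.2° → +178.8°, shortest Δλ = -85.0° (west) — crosses 180°.
Leg 4: +178.8° → -131.5°, shortest Δλ = 49.7° (east) — crosses 180°.
Leg 5: -131.5° → -78.3°, shortest Δλ = 53.2° (east) — does not cross 180°.
Leg 6: -78.3° → -33.6°, shortest Δλ = 44.7° (east) — does not cross 180°.
Total crossings: 2.

2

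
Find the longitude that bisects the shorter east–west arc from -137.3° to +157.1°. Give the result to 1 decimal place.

-170.1°

Signed shortest Δλ from -137.3° to +157.1° is -65.6°.
Midpoint longitude = -137.3° + (-65.6°)/2 = -137.3° − 32.8° = -170.1°.
(The naïve average (-137.3 + +157.1)/2 = 9.9° is on the wrong side of the globe.)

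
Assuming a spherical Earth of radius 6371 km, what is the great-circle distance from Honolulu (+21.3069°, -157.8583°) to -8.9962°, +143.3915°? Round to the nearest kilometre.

Δλ = 143.3915 − -157.8583 = 301.2498°; wrapped into (−180°, 180°]: -58.7502°.
Δφ = -8.9962 − 21.3069 = -30.3031°.
a = sin²(Δφ/2) + cos φ₁ · cos φ₂ · sin²(Δλ/2) = 0.289727.
c = 2·atan2(√a, √(1−a)) = 1.13675 rad → d = 6371·c ≈ 7242.22 km.

7242 km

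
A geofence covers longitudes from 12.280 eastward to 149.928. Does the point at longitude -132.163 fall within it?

No

Band width going east from +12.280° to +149.928°: ((149.928 − 12.280) mod 360) = 137.648°.
Offset of -132.163° east of the west edge: ((-132.163 − 12.280) mod 360) = 215.557°.
215.557° > 137.648° ⇒ outside.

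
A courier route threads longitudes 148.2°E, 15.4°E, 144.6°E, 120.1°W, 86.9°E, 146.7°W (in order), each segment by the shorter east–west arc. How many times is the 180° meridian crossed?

3

Leg 1: +148.2° → +15.4°, shortest Δλ = -132.8° (west) — does not cross 180°.
Leg 2: +15.4° → +144.6°, shortest Δλ = 129.2° (east) — does not cross 180°.
Leg 3: +144.6° → -120.1°, shortest Δλ = 95.3° (east) — crosses 180°.
Leg 4: -120.1° → +86.9°, shortest Δλ = -153.0° (west) — crosses 180°.
Leg 5: +86.9° → -146.7°, shortest Δλ = 126.4° (east) — crosses 180°.
Total crossings: 3.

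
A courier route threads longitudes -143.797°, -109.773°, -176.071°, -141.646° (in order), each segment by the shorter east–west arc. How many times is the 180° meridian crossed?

Leg 1: -143.797° → -109.773°, shortest Δλ = 34.024° (east) — does not cross 180°.
Leg 2: -109.773° → -176.071°, shortest Δλ = -66.298° (west) — does not cross 180°.
Leg 3: -176.071° → -141.646°, shortest Δλ = 34.425° (east) — does not cross 180°.
Total crossings: 0.

0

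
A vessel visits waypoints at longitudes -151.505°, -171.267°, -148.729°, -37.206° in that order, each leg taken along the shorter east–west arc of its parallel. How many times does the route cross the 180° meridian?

0

Leg 1: -151.505° → -171.267°, shortest Δλ = -19.762° (west) — does not cross 180°.
Leg 2: -171.267° → -148.729°, shortest Δλ = 22.538° (east) — does not cross 180°.
Leg 3: -148.729° → -37.206°, shortest Δλ = 111.523° (east) — does not cross 180°.
Total crossings: 0.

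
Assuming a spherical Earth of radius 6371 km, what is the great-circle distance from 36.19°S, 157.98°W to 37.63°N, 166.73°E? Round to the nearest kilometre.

8976 km

Δλ = 166.73 − -157.98 = 324.71°; wrapped into (−180°, 180°]: -35.29°.
Δφ = 37.63 − -36.19 = 73.82°.
a = sin²(Δφ/2) + cos φ₁ · cos φ₂ · sin²(Δλ/2) = 0.419400.
c = 2·atan2(√a, √(1−a)) = 1.40889 rad → d = 6371·c ≈ 8976.03 km.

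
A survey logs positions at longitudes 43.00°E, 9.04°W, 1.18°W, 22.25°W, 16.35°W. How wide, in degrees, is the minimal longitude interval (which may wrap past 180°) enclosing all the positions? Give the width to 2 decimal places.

65.25°

Sort the longitudes: -22.25°, -16.35°, -9.04°, -1.18°, +43.00°.
Eastward gaps between consecutive values (wrapping around): 5.90°, 7.31°, 7.86°, 44.18°, 294.75°.
Largest gap = 294.75° ⇒ minimal covering band is its complement: 360° − 294.75° = 65.25°.
Band runs from -22.25° eastward to +43.00°.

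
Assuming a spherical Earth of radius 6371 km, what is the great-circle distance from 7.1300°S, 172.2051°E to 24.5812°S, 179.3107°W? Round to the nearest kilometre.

Δλ = -179.3107 − 172.2051 = -351.5158°; wrapped into (−180°, 180°]: 8.4842°.
Δφ = -24.5812 − -7.1300 = -17.4512°.
a = sin²(Δφ/2) + cos φ₁ · cos φ₂ · sin²(Δλ/2) = 0.027951.
c = 2·atan2(√a, √(1−a)) = 0.33595 rad → d = 6371·c ≈ 2140.33 km.

2140 km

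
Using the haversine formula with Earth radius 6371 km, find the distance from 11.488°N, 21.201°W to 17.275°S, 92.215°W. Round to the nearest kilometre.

Δλ = -92.215 − -21.201 = -71.014°.
Δφ = -17.275 − 11.488 = -28.763°.
a = sin²(Δφ/2) + cos φ₁ · cos φ₂ · sin²(Δλ/2) = 0.377353.
c = 2·atan2(√a, √(1−a)) = 1.32297 rad → d = 6371·c ≈ 8428.66 km.

8429 km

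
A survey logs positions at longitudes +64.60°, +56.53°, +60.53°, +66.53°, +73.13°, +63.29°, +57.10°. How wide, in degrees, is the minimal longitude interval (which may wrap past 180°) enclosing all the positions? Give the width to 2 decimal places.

Sort the longitudes: +56.53°, +57.10°, +60.53°, +63.29°, +64.60°, +66.53°, +73.13°.
Eastward gaps between consecutive values (wrapping around): 0.57°, 3.43°, 2.76°, 1.31°, 1.93°, 6.60°, 343.40°.
Largest gap = 343.40° ⇒ minimal covering band is its complement: 360° − 343.40° = 16.60°.
Band runs from +56.53° eastward to +73.13°.

16.60°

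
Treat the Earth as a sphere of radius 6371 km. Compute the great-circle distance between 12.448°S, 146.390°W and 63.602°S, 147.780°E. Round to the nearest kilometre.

Δλ = 147.780 − -146.390 = 294.170°; wrapped into (−180°, 180°]: -65.830°.
Δφ = -63.602 − -12.448 = -51.154°.
a = sin²(Δφ/2) + cos φ₁ · cos φ₂ · sin²(Δλ/2) = 0.314581.
c = 2·atan2(√a, √(1−a)) = 1.19088 rad → d = 6371·c ≈ 7587.12 km.

7587 km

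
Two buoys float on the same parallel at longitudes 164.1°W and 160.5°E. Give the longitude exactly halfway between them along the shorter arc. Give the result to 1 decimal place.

178.2°E

Signed shortest Δλ from -164.1° to +160.5° is -35.4°.
Midpoint longitude = -164.1° + (-35.4°)/2 = -164.1° − 17.7° = -181.8°.
Normalise into (−180°, 180°]: +178.2°.
(The naïve average (-164.1 + +160.5)/2 = -1.8° is on the wrong side of the globe.)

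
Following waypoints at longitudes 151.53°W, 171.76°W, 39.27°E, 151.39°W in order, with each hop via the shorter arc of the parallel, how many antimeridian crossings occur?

Leg 1: -151.53° → -171.76°, shortest Δλ = -20.23° (west) — does not cross 180°.
Leg 2: -171.76° → +39.27°, shortest Δλ = -148.97° (west) — crosses 180°.
Leg 3: +39.27° → -151.39°, shortest Δλ = 169.34° (east) — crosses 180°.
Total crossings: 2.

2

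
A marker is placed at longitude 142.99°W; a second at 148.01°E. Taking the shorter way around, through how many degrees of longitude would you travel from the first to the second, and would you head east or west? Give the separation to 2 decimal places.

Raw difference: 148.01 − -142.99 = 291.0°.
Normalise into (−180°, 180°]: 291.0° − 360° = -69.0°.
Negative ⇒ the second point lies to the west; separation 69.00°.

69.00° west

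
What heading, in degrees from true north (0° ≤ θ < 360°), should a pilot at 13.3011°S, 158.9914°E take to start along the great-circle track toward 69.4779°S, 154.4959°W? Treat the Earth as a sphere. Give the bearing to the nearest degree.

163°

Δλ = -154.4959 − 158.9914 = -313.4873°; wrapped into (−180°, 180°]: 46.5127°.
θ = atan2( sin Δλ · cos φ₂ , cos φ₁ · sin φ₂ − sin φ₁ · cos φ₂ · cos Δλ )
  = atan2(0.25435, -0.85591) = 163.450° → normalised to [0°, 360°): 163.450°.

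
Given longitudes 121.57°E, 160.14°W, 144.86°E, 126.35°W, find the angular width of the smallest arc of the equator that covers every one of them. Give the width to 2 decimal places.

Sort the longitudes: -160.14°, -126.35°, +121.57°, +144.86°.
Eastward gaps between consecutive values (wrapping around): 33.79°, 247.92°, 23.29°, 55.00°.
Largest gap = 247.92° ⇒ minimal covering band is its complement: 360° − 247.92° = 112.08°.
Band runs from +121.57° eastward to -126.35°, crossing the antimeridian.

112.08°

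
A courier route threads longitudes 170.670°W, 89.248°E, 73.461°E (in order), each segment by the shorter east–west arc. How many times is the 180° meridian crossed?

Leg 1: -170.670° → +89.248°, shortest Δλ = -100.082° (west) — crosses 180°.
Leg 2: +89.248° → +73.461°, shortest Δλ = -15.787° (west) — does not cross 180°.
Total crossings: 1.

1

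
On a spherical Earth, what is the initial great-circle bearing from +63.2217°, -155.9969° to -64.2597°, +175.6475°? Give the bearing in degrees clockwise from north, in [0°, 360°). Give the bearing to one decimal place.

Δλ = 175.6475 − -155.9969 = 331.6444°; wrapped into (−180°, 180°]: -28.3556°.
θ = atan2( sin Δλ · cos φ₂ , cos φ₁ · sin φ₂ − sin φ₁ · cos φ₂ · cos Δλ )
  = atan2(-0.20626, -0.74703) = -164.565° → normalised to [0°, 360°): 195.435°.

195.4°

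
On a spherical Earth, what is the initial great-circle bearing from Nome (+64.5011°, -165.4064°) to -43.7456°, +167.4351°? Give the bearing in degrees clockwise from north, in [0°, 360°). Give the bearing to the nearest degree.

Δλ = 167.4351 − -165.4064 = 332.8415°; wrapped into (−180°, 180°]: -27.1585°.
θ = atan2( sin Δλ · cos φ₂ , cos φ₁ · sin φ₂ − sin φ₁ · cos φ₂ · cos Δλ )
  = atan2(-0.32975, -0.87783) = -159.412° → normalised to [0°, 360°): 200.588°.

201°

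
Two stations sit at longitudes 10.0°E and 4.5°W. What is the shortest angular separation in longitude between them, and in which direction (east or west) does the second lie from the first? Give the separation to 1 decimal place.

Raw difference: -4.5 − 10.0 = -14.5°.
Normalise into (−180°, 180°]: -14.5° stays -14.5°.
Negative ⇒ the second point lies to the west; separation 14.5°.

14.5° west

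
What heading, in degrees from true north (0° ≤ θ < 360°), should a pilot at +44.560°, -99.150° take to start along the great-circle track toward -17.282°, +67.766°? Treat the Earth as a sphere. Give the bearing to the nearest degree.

Δλ = 67.766 − -99.150 = 166.916°.
θ = atan2( sin Δλ · cos φ₂ , cos φ₁ · sin φ₂ − sin φ₁ · cos φ₂ · cos Δλ )
  = atan2(0.21616, 0.44092) = 26.116° → normalised to [0°, 360°): 26.116°.

26°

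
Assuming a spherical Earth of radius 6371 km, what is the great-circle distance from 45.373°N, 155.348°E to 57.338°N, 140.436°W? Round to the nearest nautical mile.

2412 nmi

Δλ = -140.436 − 155.348 = -295.784°; wrapped into (−180°, 180°]: 64.216°.
Δφ = 57.338 − 45.373 = 11.965°.
a = sin²(Δφ/2) + cos φ₁ · cos φ₂ · sin²(Δλ/2) = 0.117968.
c = 2·atan2(√a, √(1−a)) = 0.70121 rad → d = 6371·c ≈ 4467.39 km ≈ 2412.20 nmi.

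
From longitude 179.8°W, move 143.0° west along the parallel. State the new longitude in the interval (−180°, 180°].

Start at -179.8°; shift −143.0° → -322.8°.
-322.8° lies outside (−180°, 180°]; add 360° → +37.2°.

37.2°E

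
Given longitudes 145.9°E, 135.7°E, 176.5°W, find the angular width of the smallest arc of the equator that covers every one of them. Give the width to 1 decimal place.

47.8°

Sort the longitudes: -176.5°, +135.7°, +145.9°.
Eastward gaps between consecutive values (wrapping around): 312.2°, 10.2°, 37.6°.
Largest gap = 312.2° ⇒ minimal covering band is its complement: 360° − 312.2° = 47.8°.
Band runs from +135.7° eastward to -176.5°, crossing the antimeridian.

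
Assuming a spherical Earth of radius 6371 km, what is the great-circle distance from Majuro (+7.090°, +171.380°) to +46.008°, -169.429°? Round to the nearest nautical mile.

2539 nmi

Δλ = -169.429 − 171.380 = -340.809°; wrapped into (−180°, 180°]: 19.191°.
Δφ = 46.008 − 7.090 = 38.918°.
a = sin²(Δφ/2) + cos φ₁ · cos φ₂ · sin²(Δλ/2) = 0.130128.
c = 2·atan2(√a, √(1−a)) = 0.73811 rad → d = 6371·c ≈ 4702.49 km ≈ 2539.14 nmi.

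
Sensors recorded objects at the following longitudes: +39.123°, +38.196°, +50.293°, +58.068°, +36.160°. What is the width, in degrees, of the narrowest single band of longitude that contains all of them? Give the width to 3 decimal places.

Sort the longitudes: +36.160°, +38.196°, +39.123°, +50.293°, +58.068°.
Eastward gaps between consecutive values (wrapping around): 2.036°, 0.927°, 11.170°, 7.775°, 338.092°.
Largest gap = 338.092° ⇒ minimal covering band is its complement: 360° − 338.092° = 21.908°.
Band runs from +36.160° eastward to +58.068°.

21.908°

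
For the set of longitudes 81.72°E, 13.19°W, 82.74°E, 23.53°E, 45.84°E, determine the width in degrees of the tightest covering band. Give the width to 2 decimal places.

Sort the longitudes: -13.19°, +23.53°, +45.84°, +81.72°, +82.74°.
Eastward gaps between consecutive values (wrapping around): 36.72°, 22.31°, 35.88°, 1.02°, 264.07°.
Largest gap = 264.07° ⇒ minimal covering band is its complement: 360° − 264.07° = 95.93°.
Band runs from -13.19° eastward to +82.74°.

95.93°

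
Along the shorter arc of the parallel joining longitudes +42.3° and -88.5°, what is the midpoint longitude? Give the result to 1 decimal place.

-23.1°

Signed shortest Δλ from +42.3° to -88.5° is -130.8°.
Midpoint longitude = +42.3° + (-130.8°)/2 = +42.3° − 65.4° = -23.1°.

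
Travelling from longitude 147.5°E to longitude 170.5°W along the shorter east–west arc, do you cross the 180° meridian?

Naïve |-170.5 − 147.5| = 318.0° > 180°, so the shorter arc goes the other way round — across 180°.
Signed shortest Δλ = ((-170.5 − 147.5 + 180) mod 360) − 180 = 42.0°.
Going east by 42.0° from +147.5° passes through 180° before reaching -170.5°.

Yes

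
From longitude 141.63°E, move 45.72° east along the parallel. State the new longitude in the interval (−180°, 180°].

Start at +141.63°; shift +45.72° → +187.35°.
+187.35° lies outside (−180°, 180°]; subtract 360° → -172.65°.

172.65°W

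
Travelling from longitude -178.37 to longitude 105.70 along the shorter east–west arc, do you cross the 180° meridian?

Yes

Naïve |105.70 − -178.37| = 284.07° > 180°, so the shorter arc goes the other way round — across 180°.
Signed shortest Δλ = ((105.70 − -178.37 + 180) mod 360) − 180 = -75.93°.
Going west by 75.93° from -178.37° passes through 180° before reaching +105.70°.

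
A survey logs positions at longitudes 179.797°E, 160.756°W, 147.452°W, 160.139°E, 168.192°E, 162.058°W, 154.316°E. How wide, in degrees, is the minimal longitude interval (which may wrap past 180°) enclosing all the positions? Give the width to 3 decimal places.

Sort the longitudes: -162.058°, -160.756°, -147.452°, +154.316°, +160.139°, +168.192°, +179.797°.
Eastward gaps between consecutive values (wrapping around): 1.302°, 13.304°, 301.768°, 5.823°, 8.053°, 11.605°, 18.145°.
Largest gap = 301.768° ⇒ minimal covering band is its complement: 360° − 301.768° = 58.232°.
Band runs from +154.316° eastward to -147.452°, crossing the antimeridian.

58.232°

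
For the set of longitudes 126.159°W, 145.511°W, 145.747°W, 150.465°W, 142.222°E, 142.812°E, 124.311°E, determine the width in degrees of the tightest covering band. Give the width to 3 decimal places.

109.530°

Sort the longitudes: -150.465°, -145.747°, -145.511°, -126.159°, +124.311°, +142.222°, +142.812°.
Eastward gaps between consecutive values (wrapping around): 4.718°, 0.236°, 19.352°, 250.470°, 17.911°, 0.590°, 66.723°.
Largest gap = 250.470° ⇒ minimal covering band is its complement: 360° − 250.470° = 109.530°.
Band runs from +124.311° eastward to -126.159°, crossing the antimeridian.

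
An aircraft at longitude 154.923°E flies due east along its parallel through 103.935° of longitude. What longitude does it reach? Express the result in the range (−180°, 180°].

101.142°W

Start at +154.923°; shift +103.935° → +258.858°.
+258.858° lies outside (−180°, 180°]; subtract 360° → -101.142°.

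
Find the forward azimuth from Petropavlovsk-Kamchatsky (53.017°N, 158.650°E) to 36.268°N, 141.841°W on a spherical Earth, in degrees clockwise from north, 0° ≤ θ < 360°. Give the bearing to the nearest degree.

88°

Δλ = -141.841 − 158.650 = -300.491°; wrapped into (−180°, 180°]: 59.509°.
θ = atan2( sin Δλ · cos φ₂ , cos φ₁ · sin φ₂ − sin φ₁ · cos φ₂ · cos Δλ )
  = atan2(0.69476, 0.02908) = 87.603° → normalised to [0°, 360°): 87.603°.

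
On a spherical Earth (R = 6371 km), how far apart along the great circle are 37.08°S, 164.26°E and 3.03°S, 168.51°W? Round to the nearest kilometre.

4698 km

Δλ = -168.51 − 164.26 = -332.77°; wrapped into (−180°, 180°]: 27.23°.
Δφ = -3.03 − -37.08 = 34.05°.
a = sin²(Δφ/2) + cos φ₁ · cos φ₂ · sin²(Δλ/2) = 0.129871.
c = 2·atan2(√a, √(1−a)) = 0.73734 rad → d = 6371·c ≈ 4697.60 km.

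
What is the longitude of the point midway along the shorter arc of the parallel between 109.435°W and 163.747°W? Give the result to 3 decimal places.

Signed shortest Δλ from -109.435° to -163.747° is -54.312°.
Midpoint longitude = -109.435° + (-54.312°)/2 = -109.435° − 27.156° = -136.591°.

136.591°W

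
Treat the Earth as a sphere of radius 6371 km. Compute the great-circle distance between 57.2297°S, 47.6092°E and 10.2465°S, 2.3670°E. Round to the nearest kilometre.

Δλ = 2.3670 − 47.6092 = -45.2422°.
Δφ = -10.2465 − -57.2297 = 46.9832°.
a = sin²(Δφ/2) + cos φ₁ · cos φ₂ · sin²(Δλ/2) = 0.237695.
c = 2·atan2(√a, √(1−a)) = 1.01854 rad → d = 6371·c ≈ 6489.11 km.

6489 km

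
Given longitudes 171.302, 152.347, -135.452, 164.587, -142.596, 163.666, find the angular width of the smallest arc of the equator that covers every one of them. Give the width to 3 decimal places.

72.201°

Sort the longitudes: -142.596°, -135.452°, +152.347°, +163.666°, +164.587°, +171.302°.
Eastward gaps between consecutive values (wrapping around): 7.144°, 287.799°, 11.319°, 0.921°, 6.715°, 46.102°.
Largest gap = 287.799° ⇒ minimal covering band is its complement: 360° − 287.799° = 72.201°.
Band runs from +152.347° eastward to -135.452°, crossing the antimeridian.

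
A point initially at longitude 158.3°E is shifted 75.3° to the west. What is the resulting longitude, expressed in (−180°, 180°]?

Start at +158.3°; shift −75.3° → +83.0°.
+83.0° already lies in (−180°, 180°].

83.0°E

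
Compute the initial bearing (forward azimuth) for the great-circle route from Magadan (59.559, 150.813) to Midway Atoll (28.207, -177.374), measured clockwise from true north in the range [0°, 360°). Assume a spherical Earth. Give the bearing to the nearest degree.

Δλ = -177.374 − 150.813 = -328.187°; wrapped into (−180°, 180°]: 31.813°.
θ = atan2( sin Δλ · cos φ₂ , cos φ₁ · sin φ₂ − sin φ₁ · cos φ₂ · cos Δλ )
  = atan2(0.46455, -0.40616) = 131.163° → normalised to [0°, 360°): 131.163°.

131°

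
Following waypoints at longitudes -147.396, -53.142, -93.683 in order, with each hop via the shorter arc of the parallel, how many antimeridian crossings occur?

0

Leg 1: -147.396° → -53.142°, shortest Δλ = 94.254° (east) — does not cross 180°.
Leg 2: -53.142° → -93.683°, shortest Δλ = -40.541° (west) — does not cross 180°.
Total crossings: 0.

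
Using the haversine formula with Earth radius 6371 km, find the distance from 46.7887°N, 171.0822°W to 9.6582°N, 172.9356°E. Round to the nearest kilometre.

4397 km

Δλ = 172.9356 − -171.0822 = 344.0178°; wrapped into (−180°, 180°]: -15.9822°.
Δφ = 9.6582 − 46.7887 = -37.1305°.
a = sin²(Δφ/2) + cos φ₁ · cos φ₂ · sin²(Δλ/2) = 0.114414.
c = 2·atan2(√a, √(1−a)) = 0.69012 rad → d = 6371·c ≈ 4396.72 km.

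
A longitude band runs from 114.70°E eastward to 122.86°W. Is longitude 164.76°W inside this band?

Yes

Band width going east from +114.70° to -122.86°: ((-122.86 − 114.70) mod 360) = 122.44°.
Offset of -164.76° east of the west edge: ((-164.76 − 114.70) mod 360) = 80.54°.
80.54° ≤ 122.44° ⇒ inside.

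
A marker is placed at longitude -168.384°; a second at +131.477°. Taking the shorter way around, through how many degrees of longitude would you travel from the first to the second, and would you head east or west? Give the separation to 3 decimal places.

60.139° west

Raw difference: 131.477 − -168.384 = 299.861°.
Normalise into (−180°, 180°]: 299.861° − 360° = -60.139°.
Negative ⇒ the second point lies to the west; separation 60.139°.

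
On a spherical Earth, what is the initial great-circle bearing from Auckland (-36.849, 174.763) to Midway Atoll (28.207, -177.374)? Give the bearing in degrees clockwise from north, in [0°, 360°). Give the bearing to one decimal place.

7.6°

Δλ = -177.374 − 174.763 = -352.137°; wrapped into (−180°, 180°]: 7.863°.
θ = atan2( sin Δλ · cos φ₂ , cos φ₁ · sin φ₂ − sin φ₁ · cos φ₂ · cos Δλ )
  = atan2(0.12056, 0.90175) = 7.615° → normalised to [0°, 360°): 7.615°.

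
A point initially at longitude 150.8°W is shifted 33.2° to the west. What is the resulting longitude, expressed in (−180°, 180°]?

176.0°E

Start at -150.8°; shift −33.2° → -184.0°.
-184.0° lies outside (−180°, 180°]; add 360° → +176.0°.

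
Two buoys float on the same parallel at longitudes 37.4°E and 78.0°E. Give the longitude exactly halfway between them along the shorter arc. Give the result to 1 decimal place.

57.7°E

Signed shortest Δλ from +37.4° to +78.0° is +40.6°.
Midpoint longitude = +37.4° + (+40.6°)/2 = +37.4° + 20.3° = +57.7°.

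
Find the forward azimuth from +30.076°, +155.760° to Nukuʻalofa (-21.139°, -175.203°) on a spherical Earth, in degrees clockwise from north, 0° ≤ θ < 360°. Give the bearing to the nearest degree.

Δλ = -175.203 − 155.760 = -330.963°; wrapped into (−180°, 180°]: 29.037°.
θ = atan2( sin Δλ · cos φ₂ , cos φ₁ · sin φ₂ − sin φ₁ · cos φ₂ · cos Δλ )
  = atan2(0.45271, -0.72075) = 147.867° → normalised to [0°, 360°): 147.867°.

148°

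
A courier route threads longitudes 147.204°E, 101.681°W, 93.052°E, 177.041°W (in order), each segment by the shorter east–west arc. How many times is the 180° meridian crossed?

Leg 1: +147.204° → -101.681°, shortest Δλ = 111.115° (east) — crosses 180°.
Leg 2: -101.681° → +93.052°, shortest Δλ = -165.267° (west) — crosses 180°.
Leg 3: +93.052° → -177.041°, shortest Δλ = 89.907° (east) — crosses 180°.
Total crossings: 3.

3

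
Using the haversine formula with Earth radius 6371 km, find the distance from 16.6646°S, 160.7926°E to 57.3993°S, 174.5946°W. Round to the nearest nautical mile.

2684 nmi

Δλ = -174.5946 − 160.7926 = -335.3872°; wrapped into (−180°, 180°]: 24.6128°.
Δφ = -57.3993 − -16.6646 = -40.7347°.
a = sin²(Δφ/2) + cos φ₁ · cos φ₂ · sin²(Δλ/2) = 0.144578.
c = 2·atan2(√a, √(1−a)) = 0.78010 rad → d = 6371·c ≈ 4970.02 km ≈ 2683.59 nmi.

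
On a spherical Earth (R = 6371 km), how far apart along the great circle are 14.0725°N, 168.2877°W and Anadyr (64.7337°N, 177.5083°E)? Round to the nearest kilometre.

5737 km

Δλ = 177.5083 − -168.2877 = 345.7960°; wrapped into (−180°, 180°]: -14.2040°.
Δφ = 64.7337 − 14.0725 = 50.6612°.
a = sin²(Δφ/2) + cos φ₁ · cos φ₂ · sin²(Δλ/2) = 0.189376.
c = 2·atan2(√a, √(1−a)) = 0.90046 rad → d = 6371·c ≈ 5736.85 km.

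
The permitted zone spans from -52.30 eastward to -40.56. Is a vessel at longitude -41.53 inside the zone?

Yes

Band width going east from -52.30° to -40.56°: ((-40.56 − -52.30) mod 360) = 11.74°.
Offset of -41.53° east of the west edge: ((-41.53 − -52.30) mod 360) = 10.77°.
10.77° ≤ 11.74° ⇒ inside.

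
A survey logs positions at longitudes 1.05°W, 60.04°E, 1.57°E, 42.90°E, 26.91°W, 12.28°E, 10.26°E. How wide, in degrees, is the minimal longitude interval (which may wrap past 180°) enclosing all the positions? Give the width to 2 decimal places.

Sort the longitudes: -26.91°, -1.05°, +1.57°, +10.26°, +12.28°, +42.90°, +60.04°.
Eastward gaps between consecutive values (wrapping around): 25.86°, 2.62°, 8.69°, 2.02°, 30.62°, 17.14°, 273.05°.
Largest gap = 273.05° ⇒ minimal covering band is its complement: 360° − 273.05° = 86.95°.
Band runs from -26.91° eastward to +60.04°.

86.95°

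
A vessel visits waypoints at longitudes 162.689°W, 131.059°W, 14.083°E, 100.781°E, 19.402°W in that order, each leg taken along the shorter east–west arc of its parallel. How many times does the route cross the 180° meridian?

Leg 1: -162.689° → -131.059°, shortest Δλ = 31.63° (east) — does not cross 180°.
Leg 2: -131.059° → +14.083°, shortest Δλ = 145.142° (east) — does not cross 180°.
Leg 3: +14.083° → +100.781°, shortest Δλ = 86.698° (east) — does not cross 180°.
Leg 4: +100.781° → -19.402°, shortest Δλ = -120.183° (west) — does not cross 180°.
Total crossings: 0.

0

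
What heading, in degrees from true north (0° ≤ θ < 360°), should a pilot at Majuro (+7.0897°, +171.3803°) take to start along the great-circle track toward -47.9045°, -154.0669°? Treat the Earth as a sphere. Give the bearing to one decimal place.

154.7°

Δλ = -154.0669 − 171.3803 = -325.4472°; wrapped into (−180°, 180°]: 34.5528°.
θ = atan2( sin Δλ · cos φ₂ , cos φ₁ · sin φ₂ − sin φ₁ · cos φ₂ · cos Δλ )
  = atan2(0.38021, -0.80450) = 154.704° → normalised to [0°, 360°): 154.704°.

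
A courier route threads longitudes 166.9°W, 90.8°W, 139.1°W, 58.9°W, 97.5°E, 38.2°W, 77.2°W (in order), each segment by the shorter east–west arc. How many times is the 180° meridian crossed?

0

Leg 1: -166.9° → -90.8°, shortest Δλ = 76.1° (east) — does not cross 180°.
Leg 2: -90.8° → -139.1°, shortest Δλ = -48.3° (west) — does not cross 180°.
Leg 3: -139.1° → -58.9°, shortest Δλ = 80.2° (east) — does not cross 180°.
Leg 4: -58.9° → +97.5°, shortest Δλ = 156.4° (east) — does not cross 180°.
Leg 5: +97.5° → -38.2°, shortest Δλ = -135.7° (west) — does not cross 180°.
Leg 6: -38.2° → -77.2°, shortest Δλ = -39.0° (west) — does not cross 180°.
Total crossings: 0.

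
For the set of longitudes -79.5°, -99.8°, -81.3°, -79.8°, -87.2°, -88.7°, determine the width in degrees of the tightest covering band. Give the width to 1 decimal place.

Sort the longitudes: -99.8°, -88.7°, -87.2°, -81.3°, -79.8°, -79.5°.
Eastward gaps between consecutive values (wrapping around): 11.1°, 1.5°, 5.9°, 1.5°, 0.3°, 339.7°.
Largest gap = 339.7° ⇒ minimal covering band is its complement: 360° − 339.7° = 20.3°.
Band runs from -99.8° eastward to -79.5°.

20.3°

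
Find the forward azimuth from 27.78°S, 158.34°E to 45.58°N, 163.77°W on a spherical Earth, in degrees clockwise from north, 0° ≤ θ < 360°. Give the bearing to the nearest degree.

Δλ = -163.77 − 158.34 = -322.11°; wrapped into (−180°, 180°]: 37.89°.
θ = atan2( sin Δλ · cos φ₂ , cos φ₁ · sin φ₂ − sin φ₁ · cos φ₂ · cos Δλ )
  = atan2(0.42985, 0.88935) = 25.796° → normalised to [0°, 360°): 25.796°.

26°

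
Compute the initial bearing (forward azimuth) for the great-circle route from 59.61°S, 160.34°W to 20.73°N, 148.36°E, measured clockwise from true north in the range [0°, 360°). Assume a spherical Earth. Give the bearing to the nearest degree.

Δλ = 148.36 − -160.34 = 308.70°; wrapped into (−180°, 180°]: -51.30°.
θ = atan2( sin Δλ · cos φ₂ , cos φ₁ · sin φ₂ − sin φ₁ · cos φ₂ · cos Δλ )
  = atan2(-0.72990, 0.68348) = -46.881° → normalised to [0°, 360°): 313.119°.

313°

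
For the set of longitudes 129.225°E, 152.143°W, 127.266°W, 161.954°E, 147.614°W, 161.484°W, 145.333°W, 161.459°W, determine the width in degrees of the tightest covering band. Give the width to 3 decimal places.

Sort the longitudes: -161.484°, -161.459°, -152.143°, -147.614°, -145.333°, -127.266°, +129.225°, +161.954°.
Eastward gaps between consecutive values (wrapping around): 0.025°, 9.316°, 4.529°, 2.281°, 18.067°, 256.491°, 32.729°, 36.562°.
Largest gap = 256.491° ⇒ minimal covering band is its complement: 360° − 256.491° = 103.509°.
Band runs from +129.225° eastward to -127.266°, crossing the antimeridian.

103.509°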